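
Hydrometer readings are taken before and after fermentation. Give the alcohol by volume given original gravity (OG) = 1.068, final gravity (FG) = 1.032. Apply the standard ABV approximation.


ABV = (OG − FG) · 131.25
ABV = (1.068 − 1.032) · 131.25

4.7250 % ABV


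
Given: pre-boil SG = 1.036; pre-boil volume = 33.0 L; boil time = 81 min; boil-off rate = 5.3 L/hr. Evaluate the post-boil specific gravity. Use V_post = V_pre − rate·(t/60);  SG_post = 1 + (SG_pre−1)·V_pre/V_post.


V_post = 33.0 − 5.3·(81/60) = 25.8450
SG_post = 1 + (1.036 − 1)·33.0/25.8450

1.0460


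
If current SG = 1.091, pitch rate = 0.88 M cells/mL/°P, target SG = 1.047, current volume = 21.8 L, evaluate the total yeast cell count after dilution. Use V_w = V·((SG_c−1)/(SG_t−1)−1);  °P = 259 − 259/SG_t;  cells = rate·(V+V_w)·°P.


V_w = 21.8·((1.091−1)/(1.047−1)−1) = 20.4085
V_final = 21.8 + 20.4085 = 42.2085
°P = 259 − 259/1.047 = 11.6266
cells = 0.88·42.2085·11.6266

431.8507 billion cells


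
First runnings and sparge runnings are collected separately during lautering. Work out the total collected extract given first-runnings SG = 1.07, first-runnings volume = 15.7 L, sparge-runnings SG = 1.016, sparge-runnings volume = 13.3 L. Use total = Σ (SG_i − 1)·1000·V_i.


first = (1.07 − 1)·1000·15.7 = 1099.0000
sparge = (1.016 − 1)·1000·13.3 = 212.8000
total = 1099.0000 + 212.8000

1311.8000 gravity·L


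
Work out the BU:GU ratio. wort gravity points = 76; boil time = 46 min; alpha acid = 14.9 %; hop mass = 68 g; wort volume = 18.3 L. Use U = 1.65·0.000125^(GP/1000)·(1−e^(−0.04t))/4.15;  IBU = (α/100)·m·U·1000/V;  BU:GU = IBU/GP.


U = 1.65·0.000125^(76/1000)·(1−e^(−0.04·46))/4.15 = 0.1689
IBU = (14.9/100)·68·0.1689·1000/18.3 = 93.5266
BU:GU = 93.5266/76

1.2306


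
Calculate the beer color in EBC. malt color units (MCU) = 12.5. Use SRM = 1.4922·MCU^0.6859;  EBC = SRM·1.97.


SRM = 1.4922·12.5^0.6859 = 8.4372
EBC = 8.4372·1.97

16.6213 EBC


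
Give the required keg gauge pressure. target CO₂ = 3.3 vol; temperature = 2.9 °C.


psi = vols/(0.01821 + 0.09011·e^(−0.04·T)) − 14.695
psi = 3.3/(0.01821 + 0.09011·e^(−0.04·2.9)) − 14.695

18.8243 psi


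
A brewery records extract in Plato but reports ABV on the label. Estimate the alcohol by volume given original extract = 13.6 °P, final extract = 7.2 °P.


SG = 259/(259 − P);  ABV = (OG − FG)·131.25
OG = 259/(259 − 13.6) = 1.0554
FG = 259/(259 − 7.2) = 1.0286
ABV = (1.0554 − 1.0286)·131.25

3.5209 % ABV


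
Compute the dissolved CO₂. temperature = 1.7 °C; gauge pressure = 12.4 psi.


vols = (P + 14.695)·(0.01821 + 0.09011·e^(−0.04·T))
vols = (12.4 + 14.695)·(0.01821 + 0.09011·e^(−0.04·1.7))

2.7744 volumes


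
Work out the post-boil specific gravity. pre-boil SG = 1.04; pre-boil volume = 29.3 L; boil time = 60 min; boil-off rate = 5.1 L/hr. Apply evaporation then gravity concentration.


V_post = V_pre − rate·(t/60);  SG_post = 1 + (SG_pre−1)·V_pre/V_post
V_post = 29.3 − 5.1·(60/60) = 24.2000
SG_post = 1 + (1.04 − 1)·29.3/24.2000

1.0484


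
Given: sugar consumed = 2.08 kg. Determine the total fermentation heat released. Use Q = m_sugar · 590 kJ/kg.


Q = 2.08 · 590

1227.2000 kJ


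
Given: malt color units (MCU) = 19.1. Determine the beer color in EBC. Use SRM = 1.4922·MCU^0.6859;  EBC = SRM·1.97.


SRM = 1.4922·19.1^0.6859 = 11.2846
EBC = 11.2846·1.97

22.2307 EBC


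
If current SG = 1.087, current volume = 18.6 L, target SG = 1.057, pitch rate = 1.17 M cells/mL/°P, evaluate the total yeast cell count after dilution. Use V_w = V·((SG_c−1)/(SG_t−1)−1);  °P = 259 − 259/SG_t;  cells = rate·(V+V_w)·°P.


V_w = 18.6·((1.087−1)/(1.057−1)−1) = 9.7895
V_final = 18.6 + 9.7895 = 28.3895
°P = 259 − 259/1.057 = 13.9669
cells = 1.17·28.3895·13.9669

463.9197 billion cells


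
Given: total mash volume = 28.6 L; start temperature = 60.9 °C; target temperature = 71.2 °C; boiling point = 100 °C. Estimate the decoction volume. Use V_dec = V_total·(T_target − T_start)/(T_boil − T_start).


V_dec = 28.6·(71.2 − 60.9)/(100 − 60.9)

7.5340 L


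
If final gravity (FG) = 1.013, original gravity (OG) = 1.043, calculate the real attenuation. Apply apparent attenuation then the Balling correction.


AA = (OG−FG)/(OG−1)·100;  RA = AA·0.8192
AA = (1.043 − 1.013)/(1.043 − 1)·100 = 69.7674
RA = 69.7674·0.8192

57.1535 %


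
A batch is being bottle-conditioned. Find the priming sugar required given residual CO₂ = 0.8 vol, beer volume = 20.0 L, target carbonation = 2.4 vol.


sugar = (target − residual)·4.0·V
sugar = (2.4 − 0.8)·4.0·20.0

128.0000 g


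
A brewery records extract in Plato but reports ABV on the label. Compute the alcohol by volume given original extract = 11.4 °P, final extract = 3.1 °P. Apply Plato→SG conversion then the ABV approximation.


SG = 259/(259 − P);  ABV = (OG − FG)·131.25
OG = 259/(259 − 11.4) = 1.0460
FG = 259/(259 − 3.1) = 1.0121
ABV = (1.0460 − 1.0121)·131.25

4.4530 % ABV


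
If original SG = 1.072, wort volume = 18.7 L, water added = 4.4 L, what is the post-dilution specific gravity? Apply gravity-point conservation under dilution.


SG_new = 1 + (SG_old − 1)·V_old/(V_old + V_water)
pts = (1.072 − 1)·1000·18.7/(18.7 + 4.4) = 58.2857
SG_new = 1 + 58.2857/1000

1.0583


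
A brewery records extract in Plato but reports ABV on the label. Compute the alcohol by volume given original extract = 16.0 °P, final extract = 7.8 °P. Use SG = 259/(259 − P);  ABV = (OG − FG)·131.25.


OG = 259/(259 − 16.0) = 1.0658
FG = 259/(259 − 7.8) = 1.0311
ABV = (1.0658 − 1.0311)·131.25

4.5665 % ABV


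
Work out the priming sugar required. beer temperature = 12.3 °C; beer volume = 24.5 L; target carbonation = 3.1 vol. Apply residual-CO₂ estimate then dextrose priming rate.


residual = 14.695·(0.01821 + 0.09011·e^(−0.04·T));  sugar = (target − residual)·4.0·V
residual = 14.695·(0.01821 + 0.09011·e^(−0.04·12.3)) = 1.0772
sugar = (3.1 − 1.0772)·4.0·24.5

198.2349 g


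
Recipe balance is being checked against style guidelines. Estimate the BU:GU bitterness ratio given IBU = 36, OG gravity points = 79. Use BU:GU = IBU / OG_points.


BU:GU = 36 / 79

0.4557


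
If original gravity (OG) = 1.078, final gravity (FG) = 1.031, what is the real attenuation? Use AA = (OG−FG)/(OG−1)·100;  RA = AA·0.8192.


AA = (1.078 − 1.031)/(1.078 − 1)·100 = 60.2564
RA = 60.2564·0.8192

49.3621 %


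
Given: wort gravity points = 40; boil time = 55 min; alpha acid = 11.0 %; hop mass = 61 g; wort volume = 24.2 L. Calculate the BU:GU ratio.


U = 1.65·0.000125^(GP/1000)·(1−e^(−0.04t))/4.15;  IBU = (α/100)·m·U·1000/V;  BU:GU = IBU/GP
U = 1.65·0.000125^(40/1000)·(1−e^(−0.04·55))/4.15 = 0.2468
IBU = (11.0/100)·61·0.2468·1000/24.2 = 68.4254
BU:GU = 68.4254/40

1.7106


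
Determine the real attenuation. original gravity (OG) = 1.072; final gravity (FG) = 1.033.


AA = (OG−FG)/(OG−1)·100;  RA = AA·0.8192
AA = (1.072 − 1.033)/(1.072 − 1)·100 = 54.1667
RA = 54.1667·0.8192

44.3733 %


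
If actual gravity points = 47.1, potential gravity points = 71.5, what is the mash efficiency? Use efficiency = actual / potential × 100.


efficiency = 47.1 / 71.5 × 100

65.8741 %


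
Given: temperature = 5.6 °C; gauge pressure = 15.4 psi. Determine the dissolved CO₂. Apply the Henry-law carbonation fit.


vols = (P + 14.695)·(0.01821 + 0.09011·e^(−0.04·T))
vols = (15.4 + 14.695)·(0.01821 + 0.09011·e^(−0.04·5.6))

2.7157 volumes


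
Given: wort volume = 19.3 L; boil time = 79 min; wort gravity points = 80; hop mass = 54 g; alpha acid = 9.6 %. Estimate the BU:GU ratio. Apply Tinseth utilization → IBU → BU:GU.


U = 1.65·0.000125^(GP/1000)·(1−e^(−0.04t))/4.15;  IBU = (α/100)·m·U·1000/V;  BU:GU = IBU/GP
U = 1.65·0.000125^(80/1000)·(1−e^(−0.04·79))/4.15 = 0.1855
IBU = (9.6/100)·54·0.1855·1000/19.3 = 49.8275
BU:GU = 49.8275/80

0.6228


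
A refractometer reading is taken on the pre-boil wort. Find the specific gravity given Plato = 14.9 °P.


SG = 259/(259 − P)
SG = 259/(259 − 14.9)

1.0610


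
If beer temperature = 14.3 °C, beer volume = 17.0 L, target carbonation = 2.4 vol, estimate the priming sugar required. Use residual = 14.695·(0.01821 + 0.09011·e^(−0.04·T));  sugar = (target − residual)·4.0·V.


residual = 14.695·(0.01821 + 0.09011·e^(−0.04·14.3)) = 1.0149
sugar = (2.4 − 1.0149)·4.0·17.0

94.1834 g


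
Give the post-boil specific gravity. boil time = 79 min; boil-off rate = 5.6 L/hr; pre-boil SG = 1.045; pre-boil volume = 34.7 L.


V_post = V_pre − rate·(t/60);  SG_post = 1 + (SG_pre−1)·V_pre/V_post
V_post = 34.7 − 5.6·(79/60) = 27.3267
SG_post = 1 + (1.045 − 1)·34.7/27.3267

1.0571


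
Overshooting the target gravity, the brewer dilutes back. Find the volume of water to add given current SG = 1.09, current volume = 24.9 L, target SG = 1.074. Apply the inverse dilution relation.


V_water = V·((SG_curr − 1)/(SG_target − 1) − 1)
V_water = 24.9·((1.09 − 1)/(1.074 − 1) − 1)

5.3838 L


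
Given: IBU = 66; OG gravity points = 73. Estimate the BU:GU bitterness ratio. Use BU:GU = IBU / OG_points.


BU:GU = 66 / 73

0.9041


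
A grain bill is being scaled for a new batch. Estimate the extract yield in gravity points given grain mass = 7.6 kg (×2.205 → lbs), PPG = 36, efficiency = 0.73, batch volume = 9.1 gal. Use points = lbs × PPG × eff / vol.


lbs = 7.6 × 2.205 = 16.7580
points = 16.7580 × 36 × 0.73 / 9.1

48.3956 points


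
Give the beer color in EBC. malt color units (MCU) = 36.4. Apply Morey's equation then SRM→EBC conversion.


SRM = 1.4922·MCU^0.6859;  EBC = SRM·1.97
SRM = 1.4922·36.4^0.6859 = 17.5625
EBC = 17.5625·1.97

34.5981 EBC


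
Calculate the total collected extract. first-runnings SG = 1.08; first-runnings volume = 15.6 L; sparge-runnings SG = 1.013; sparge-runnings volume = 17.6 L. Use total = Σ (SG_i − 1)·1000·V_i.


first = (1.08 − 1)·1000·15.6 = 1248.0000
sparge = (1.013 − 1)·1000·17.6 = 228.8000
total = 1248.0000 + 228.8000

1476.8000 gravity·L


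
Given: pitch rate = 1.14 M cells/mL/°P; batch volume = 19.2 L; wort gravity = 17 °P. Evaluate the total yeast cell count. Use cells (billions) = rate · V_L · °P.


cells = 1.14 · 19.2 · 17

372.0960 billion cells


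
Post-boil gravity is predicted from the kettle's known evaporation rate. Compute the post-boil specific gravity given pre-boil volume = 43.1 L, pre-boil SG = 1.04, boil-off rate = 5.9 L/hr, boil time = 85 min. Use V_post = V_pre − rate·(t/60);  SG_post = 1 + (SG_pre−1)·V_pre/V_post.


V_post = 43.1 − 5.9·(85/60) = 34.7417
SG_post = 1 + (1.04 − 1)·43.1/34.7417

1.0496


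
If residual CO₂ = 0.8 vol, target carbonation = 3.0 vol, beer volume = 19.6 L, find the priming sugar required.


sugar = (target − residual)·4.0·V
sugar = (3.0 − 0.8)·4.0·19.6

172.4800 g


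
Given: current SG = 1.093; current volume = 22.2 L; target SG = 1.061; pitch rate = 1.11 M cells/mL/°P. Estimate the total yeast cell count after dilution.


V_w = V·((SG_c−1)/(SG_t−1)−1);  °P = 259 − 259/SG_t;  cells = rate·(V+V_w)·°P
V_w = 22.2·((1.093−1)/(1.061−1)−1) = 11.6459
V_final = 22.2 + 11.6459 = 33.8459
°P = 259 − 259/1.061 = 14.8907
cells = 1.11·33.8459·14.8907

559.4268 billion cells


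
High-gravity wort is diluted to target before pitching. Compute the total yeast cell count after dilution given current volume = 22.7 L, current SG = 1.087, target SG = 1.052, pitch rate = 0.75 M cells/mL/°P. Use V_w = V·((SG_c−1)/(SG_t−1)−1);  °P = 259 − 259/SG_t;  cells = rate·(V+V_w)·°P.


V_w = 22.7·((1.087−1)/(1.052−1)−1) = 15.2788
V_final = 22.7 + 15.2788 = 37.9788
°P = 259 − 259/1.052 = 12.8023
cells = 0.75·37.9788·12.8023

364.6619 billion cells


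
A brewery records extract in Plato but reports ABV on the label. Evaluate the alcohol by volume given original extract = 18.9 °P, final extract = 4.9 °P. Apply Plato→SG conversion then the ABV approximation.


SG = 259/(259 − P);  ABV = (OG − FG)·131.25
OG = 259/(259 − 18.9) = 1.0787
FG = 259/(259 − 4.9) = 1.0193
ABV = (1.0787 − 1.0193)·131.25

7.8006 % ABV


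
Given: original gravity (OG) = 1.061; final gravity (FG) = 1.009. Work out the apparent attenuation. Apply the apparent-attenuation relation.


AA = (OG − FG)/(OG − 1) · 100
AA = (1.061 − 1.009)/(1.061 − 1) · 100

85.2459 %


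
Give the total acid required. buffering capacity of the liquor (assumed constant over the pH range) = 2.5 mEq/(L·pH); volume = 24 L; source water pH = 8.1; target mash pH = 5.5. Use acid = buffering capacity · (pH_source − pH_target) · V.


acid = 2.5 · (8.1 − 5.5) · 24

156.0000 mEq


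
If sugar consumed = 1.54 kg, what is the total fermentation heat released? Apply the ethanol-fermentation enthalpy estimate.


Q = m_sugar · 590 kJ/kg
Q = 1.54 · 590

908.6000 kJ


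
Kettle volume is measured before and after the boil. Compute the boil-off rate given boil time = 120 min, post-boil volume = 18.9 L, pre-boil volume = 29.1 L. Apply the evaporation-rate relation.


rate = (V_pre − V_post) / (t_min/60)
rate = (29.1 − 18.9) / (120/60)

5.1000 L/hr


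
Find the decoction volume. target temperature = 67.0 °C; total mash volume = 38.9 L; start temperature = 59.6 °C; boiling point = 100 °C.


V_dec = V_total·(T_target − T_start)/(T_boil − T_start)
V_dec = 38.9·(67.0 − 59.6)/(100 − 59.6)

7.1252 L


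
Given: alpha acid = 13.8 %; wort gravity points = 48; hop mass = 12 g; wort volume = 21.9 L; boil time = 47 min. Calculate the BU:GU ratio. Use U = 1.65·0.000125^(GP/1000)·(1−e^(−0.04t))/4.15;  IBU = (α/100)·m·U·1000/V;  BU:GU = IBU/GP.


U = 1.65·0.000125^(48/1000)·(1−e^(−0.04·47))/4.15 = 0.2189
IBU = (13.8/100)·12·0.2189·1000/21.9 = 16.5500
BU:GU = 16.5500/48

0.3448


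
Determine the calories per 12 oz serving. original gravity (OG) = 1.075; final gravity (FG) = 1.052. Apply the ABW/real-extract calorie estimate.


ABW = (OG−FG)·131.25·0.79/FG;  °P = 259 − 259/SG (for OG→OE and FG→AE);  RE = 0.1808·OE + 0.8192·AE;  Cal = (6.9·ABW + 4·(RE−0.1))·FG·3.55
ABW = (1.075 − 1.052)·131.25·0.79/1.052 = 2.2669
OE = 259 − 259/1.075 = 18.0698 °P
AE = 259 − 259/1.052 = 12.8023 °P
RE = 0.1808·18.0698 + 0.8192·12.8023 = 13.7546 °P
Cal = (6.9·2.2669 + 4·(13.7546−0.1))·1.052·3.55

262.3945 kcal


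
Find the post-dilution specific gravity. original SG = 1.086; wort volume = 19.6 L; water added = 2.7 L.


SG_new = 1 + (SG_old − 1)·V_old/(V_old + V_water)
pts = (1.086 − 1)·1000·19.6/(19.6 + 2.7) = 75.5874
SG_new = 1 + 75.5874/1000

1.0756


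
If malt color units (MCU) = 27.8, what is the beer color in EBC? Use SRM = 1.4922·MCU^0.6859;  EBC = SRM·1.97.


SRM = 1.4922·27.8^0.6859 = 14.5981
EBC = 14.5981·1.97

28.7583 EBC


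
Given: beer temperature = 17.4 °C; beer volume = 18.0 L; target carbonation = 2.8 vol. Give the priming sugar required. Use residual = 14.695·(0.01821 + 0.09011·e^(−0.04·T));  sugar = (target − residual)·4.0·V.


residual = 14.695·(0.01821 + 0.09011·e^(−0.04·17.4)) = 0.9278
sugar = (2.8 − 0.9278)·4.0·18.0

134.7989 g


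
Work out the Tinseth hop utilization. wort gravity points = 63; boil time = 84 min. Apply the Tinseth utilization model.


U = 1.65·0.000125^(GP/1000) · (1 − e^(−0.04·t))/4.15
bigness = 1.65·0.000125^(63/1000) = 0.9367
boil_factor = (1 − e^(−0.04·84))/4.15 = 0.2326
U = 0.9367 · 0.2326

0.2179


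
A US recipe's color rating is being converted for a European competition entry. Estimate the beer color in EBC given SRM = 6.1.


EBC = SRM · 1.97
EBC = 6.1 · 1.97

12.0170 EBC


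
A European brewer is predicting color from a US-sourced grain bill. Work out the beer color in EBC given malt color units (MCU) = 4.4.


SRM = 1.4922·MCU^0.6859;  EBC = SRM·1.97
SRM = 1.4922·4.4^0.6859 = 4.1226
EBC = 4.1226·1.97

8.1215 EBC


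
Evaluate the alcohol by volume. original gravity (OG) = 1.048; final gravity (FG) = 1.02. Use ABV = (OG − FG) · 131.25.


ABV = (1.048 − 1.02) · 131.25

3.6750 % ABV


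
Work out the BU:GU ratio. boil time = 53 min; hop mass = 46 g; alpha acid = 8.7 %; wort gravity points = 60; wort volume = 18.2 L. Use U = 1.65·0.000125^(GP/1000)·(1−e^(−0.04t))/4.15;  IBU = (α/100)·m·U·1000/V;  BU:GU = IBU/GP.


U = 1.65·0.000125^(60/1000)·(1−e^(−0.04·53))/4.15 = 0.2040
IBU = (8.7/100)·46·0.2040·1000/18.2 = 44.8666
BU:GU = 44.8666/60

0.7478


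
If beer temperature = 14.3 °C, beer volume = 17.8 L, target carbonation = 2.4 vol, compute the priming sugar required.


residual = 14.695·(0.01821 + 0.09011·e^(−0.04·T));  sugar = (target − residual)·4.0·V
residual = 14.695·(0.01821 + 0.09011·e^(−0.04·14.3)) = 1.0149
sugar = (2.4 − 1.0149)·4.0·17.8

98.6156 g


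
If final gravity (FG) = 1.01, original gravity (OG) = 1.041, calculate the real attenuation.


AA = (OG−FG)/(OG−1)·100;  RA = AA·0.8192
AA = (1.041 − 1.01)/(1.041 − 1)·100 = 75.6098
RA = 75.6098·0.8192

61.9395 %


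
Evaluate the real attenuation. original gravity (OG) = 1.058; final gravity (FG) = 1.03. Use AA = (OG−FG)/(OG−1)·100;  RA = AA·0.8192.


AA = (1.058 − 1.03)/(1.058 − 1)·100 = 48.2759
RA = 48.2759·0.8192

39.5476 %


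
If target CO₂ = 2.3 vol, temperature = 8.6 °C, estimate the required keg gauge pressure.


psi = vols/(0.01821 + 0.09011·e^(−0.04·T)) − 14.695
psi = 2.3/(0.01821 + 0.09011·e^(−0.04·8.6)) − 14.695

13.3225 psi


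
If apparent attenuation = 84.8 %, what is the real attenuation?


RA = AA · 0.8192
RA = 84.8 · 0.8192

69.4682 %


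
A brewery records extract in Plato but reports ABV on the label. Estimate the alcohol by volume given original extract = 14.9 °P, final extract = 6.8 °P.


SG = 259/(259 − P);  ABV = (OG − FG)·131.25
OG = 259/(259 − 14.9) = 1.0610
FG = 259/(259 − 6.8) = 1.0270
ABV = (1.0610 − 1.0270)·131.25

4.4727 % ABV


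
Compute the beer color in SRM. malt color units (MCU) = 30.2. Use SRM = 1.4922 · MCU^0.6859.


SRM = 1.4922 · 30.2^0.6859

15.4513 SRM


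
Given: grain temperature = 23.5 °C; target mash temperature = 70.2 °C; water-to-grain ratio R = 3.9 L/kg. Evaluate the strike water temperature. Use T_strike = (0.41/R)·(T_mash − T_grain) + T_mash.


T_strike = (0.41/3.9)·(70.2 − 23.5) + 70.2

75.1095 °C


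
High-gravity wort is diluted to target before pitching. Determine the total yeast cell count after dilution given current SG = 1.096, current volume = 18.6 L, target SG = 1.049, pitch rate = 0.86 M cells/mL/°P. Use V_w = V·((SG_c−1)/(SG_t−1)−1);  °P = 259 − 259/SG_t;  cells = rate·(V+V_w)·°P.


V_w = 18.6·((1.096−1)/(1.049−1)−1) = 17.8408
V_final = 18.6 + 17.8408 = 36.4408
°P = 259 − 259/1.049 = 12.0982
cells = 0.86·36.4408·12.0982

379.1464 billion cells


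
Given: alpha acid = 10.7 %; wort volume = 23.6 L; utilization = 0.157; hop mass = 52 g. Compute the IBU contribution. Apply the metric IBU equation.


IBU = (α/100)·mass·U·1000 / V
IBU = (10.7/100)·52·0.157·1000 / 23.6

37.0147 IBU


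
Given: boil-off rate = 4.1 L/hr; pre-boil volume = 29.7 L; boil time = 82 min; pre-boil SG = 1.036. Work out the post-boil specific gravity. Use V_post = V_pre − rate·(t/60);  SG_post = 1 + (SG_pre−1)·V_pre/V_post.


V_post = 29.7 − 4.1·(82/60) = 24.0967
SG_post = 1 + (1.036 − 1)·29.7/24.0967

1.0444


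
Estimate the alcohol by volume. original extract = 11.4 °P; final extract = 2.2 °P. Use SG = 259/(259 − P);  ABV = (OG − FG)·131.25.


OG = 259/(259 − 11.4) = 1.0460
FG = 259/(259 − 2.2) = 1.0086
ABV = (1.0460 − 1.0086)·131.25

4.9186 % ABV


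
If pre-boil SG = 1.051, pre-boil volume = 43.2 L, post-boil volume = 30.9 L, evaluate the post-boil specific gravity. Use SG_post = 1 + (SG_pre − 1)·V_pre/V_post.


pts_pre = (1.051 − 1)·1000 = 51.0000
pts_post = 51.0000·43.2/30.9 = 71.3010
SG_post = 1 + 71.3010/1000

1.0713


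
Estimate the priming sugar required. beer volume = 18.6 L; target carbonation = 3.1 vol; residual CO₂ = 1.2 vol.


sugar = (target − residual)·4.0·V
sugar = (3.1 − 1.2)·4.0·18.6

141.3600 g


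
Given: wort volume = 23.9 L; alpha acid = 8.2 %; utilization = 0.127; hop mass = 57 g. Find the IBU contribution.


IBU = (α/100)·mass·U·1000 / V
IBU = (8.2/100)·57·0.127·1000 / 23.9

24.8367 IBU


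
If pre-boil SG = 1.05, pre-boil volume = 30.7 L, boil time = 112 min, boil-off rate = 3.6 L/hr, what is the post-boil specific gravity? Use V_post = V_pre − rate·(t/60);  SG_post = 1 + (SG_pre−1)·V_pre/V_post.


V_post = 30.7 − 3.6·(112/60) = 23.9800
SG_post = 1 + (1.05 − 1)·30.7/23.9800

1.0640


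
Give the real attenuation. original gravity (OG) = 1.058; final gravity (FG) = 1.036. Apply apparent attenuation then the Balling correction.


AA = (OG−FG)/(OG−1)·100;  RA = AA·0.8192
AA = (1.058 − 1.036)/(1.058 − 1)·100 = 37.9310
RA = 37.9310·0.8192

31.0731 %


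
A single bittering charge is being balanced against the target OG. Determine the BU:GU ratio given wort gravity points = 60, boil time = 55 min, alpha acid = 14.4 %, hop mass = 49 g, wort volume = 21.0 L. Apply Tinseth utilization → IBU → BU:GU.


U = 1.65·0.000125^(GP/1000)·(1−e^(−0.04t))/4.15;  IBU = (α/100)·m·U·1000/V;  BU:GU = IBU/GP
U = 1.65·0.000125^(60/1000)·(1−e^(−0.04·55))/4.15 = 0.2062
IBU = (14.4/100)·49·0.2062·1000/21.0 = 69.2768
BU:GU = 69.2768/60

1.1546


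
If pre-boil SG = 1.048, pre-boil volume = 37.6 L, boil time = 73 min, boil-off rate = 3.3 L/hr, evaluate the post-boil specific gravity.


V_post = V_pre − rate·(t/60);  SG_post = 1 + (SG_pre−1)·V_pre/V_post
V_post = 37.6 − 3.3·(73/60) = 33.5850
SG_post = 1 + (1.048 − 1)·37.6/33.5850

1.0537


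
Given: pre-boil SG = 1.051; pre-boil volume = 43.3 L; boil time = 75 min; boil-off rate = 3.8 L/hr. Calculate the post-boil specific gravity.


V_post = V_pre − rate·(t/60);  SG_post = 1 + (SG_pre−1)·V_pre/V_post
V_post = 43.3 − 3.8·(75/60) = 38.5500
SG_post = 1 + (1.051 − 1)·43.3/38.5500

1.0573


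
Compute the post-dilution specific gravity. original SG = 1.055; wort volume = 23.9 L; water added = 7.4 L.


SG_new = 1 + (SG_old − 1)·V_old/(V_old + V_water)
pts = (1.055 − 1)·1000·23.9/(23.9 + 7.4) = 41.9968
SG_new = 1 + 41.9968/1000

1.0420


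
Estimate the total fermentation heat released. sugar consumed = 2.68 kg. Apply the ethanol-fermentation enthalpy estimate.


Q = m_sugar · 590 kJ/kg
Q = 2.68 · 590

1581.2000 kJ


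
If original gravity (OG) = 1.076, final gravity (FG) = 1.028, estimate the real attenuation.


AA = (OG−FG)/(OG−1)·100;  RA = AA·0.8192
AA = (1.076 − 1.028)/(1.076 − 1)·100 = 63.1579
RA = 63.1579·0.8192

51.7389 %


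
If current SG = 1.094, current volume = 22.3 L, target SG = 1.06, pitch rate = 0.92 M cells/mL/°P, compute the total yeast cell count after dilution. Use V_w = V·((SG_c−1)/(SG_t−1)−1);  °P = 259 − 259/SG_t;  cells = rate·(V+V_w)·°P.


V_w = 22.3·((1.094−1)/(1.06−1)−1) = 12.6367
V_final = 22.3 + 12.6367 = 34.9367
°P = 259 − 259/1.06 = 14.6604
cells = 0.92·34.9367·14.6604

471.2099 billion cells


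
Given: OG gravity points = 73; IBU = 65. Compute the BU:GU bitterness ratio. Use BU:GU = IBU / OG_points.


BU:GU = 65 / 73

0.8904


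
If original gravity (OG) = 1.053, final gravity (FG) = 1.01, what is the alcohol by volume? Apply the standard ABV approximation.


ABV = (OG − FG) · 131.25
ABV = (1.053 − 1.01) · 131.25

5.6437 % ABV


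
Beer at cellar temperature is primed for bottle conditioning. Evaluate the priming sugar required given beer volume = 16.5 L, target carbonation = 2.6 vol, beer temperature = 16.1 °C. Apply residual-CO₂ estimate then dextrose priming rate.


residual = 14.695·(0.01821 + 0.09011·e^(−0.04·T));  sugar = (target − residual)·4.0·V
residual = 14.695·(0.01821 + 0.09011·e^(−0.04·16.1)) = 0.9630
sugar = (2.6 − 0.9630)·4.0·16.5

108.0399 g


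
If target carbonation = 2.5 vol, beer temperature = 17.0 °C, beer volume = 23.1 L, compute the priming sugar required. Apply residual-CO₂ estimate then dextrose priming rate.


residual = 14.695·(0.01821 + 0.09011·e^(−0.04·T));  sugar = (target − residual)·4.0·V
residual = 14.695·(0.01821 + 0.09011·e^(−0.04·17.0)) = 0.9384
sugar = (2.5 − 0.9384)·4.0·23.1

144.2880 g


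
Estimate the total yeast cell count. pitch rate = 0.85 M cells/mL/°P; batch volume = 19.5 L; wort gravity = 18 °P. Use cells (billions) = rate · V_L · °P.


cells = 0.85 · 19.5 · 18

298.3500 billion cells


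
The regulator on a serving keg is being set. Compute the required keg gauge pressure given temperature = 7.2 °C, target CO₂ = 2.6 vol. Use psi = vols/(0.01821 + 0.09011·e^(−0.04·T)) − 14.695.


psi = 2.6/(0.01821 + 0.09011·e^(−0.04·7.2)) − 14.695

15.6183 psi


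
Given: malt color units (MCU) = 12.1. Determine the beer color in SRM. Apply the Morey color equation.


SRM = 1.4922 · MCU^0.6859
SRM = 1.4922 · 12.1^0.6859

8.2511 SRM


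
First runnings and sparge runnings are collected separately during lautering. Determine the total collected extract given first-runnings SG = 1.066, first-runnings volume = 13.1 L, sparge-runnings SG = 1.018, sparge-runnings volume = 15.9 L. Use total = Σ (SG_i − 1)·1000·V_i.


first = (1.066 − 1)·1000·13.1 = 864.6000
sparge = (1.018 − 1)·1000·15.9 = 286.2000
total = 864.6000 + 286.2000

1150.8000 gravity·L


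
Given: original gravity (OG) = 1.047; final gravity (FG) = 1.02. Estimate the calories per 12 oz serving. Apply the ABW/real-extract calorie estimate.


ABW = (OG−FG)·131.25·0.79/FG;  °P = 259 − 259/SG (for OG→OE and FG→AE);  RE = 0.1808·OE + 0.8192·AE;  Cal = (6.9·ABW + 4·(RE−0.1))·FG·3.55
ABW = (1.047 − 1.02)·131.25·0.79/1.02 = 2.7447
OE = 259 − 259/1.047 = 11.6266 °P
AE = 259 − 259/1.02 = 5.0784 °P
RE = 0.1808·11.6266 + 0.8192·5.0784 = 6.2623 °P
Cal = (6.9·2.7447 + 4·(6.2623−0.1))·1.02·3.55

157.8305 kcal


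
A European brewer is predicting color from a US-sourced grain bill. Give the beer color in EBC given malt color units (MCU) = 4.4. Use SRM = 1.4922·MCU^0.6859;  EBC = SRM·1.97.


SRM = 1.4922·4.4^0.6859 = 4.1226
EBC = 4.1226·1.97

8.1215 EBC


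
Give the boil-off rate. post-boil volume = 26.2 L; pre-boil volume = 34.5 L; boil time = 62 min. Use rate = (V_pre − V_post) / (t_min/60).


rate = (34.5 − 26.2) / (62/60)

8.0323 L/hr


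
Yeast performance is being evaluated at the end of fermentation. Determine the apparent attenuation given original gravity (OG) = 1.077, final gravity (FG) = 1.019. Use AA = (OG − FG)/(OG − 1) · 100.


AA = (1.077 − 1.019)/(1.077 − 1) · 100

75.3247 %


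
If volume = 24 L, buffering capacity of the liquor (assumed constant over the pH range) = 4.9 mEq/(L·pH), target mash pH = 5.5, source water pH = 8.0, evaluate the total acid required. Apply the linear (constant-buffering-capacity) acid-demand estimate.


acid = buffering capacity · (pH_source − pH_target) · V
acid = 4.9 · (8.0 − 5.5) · 24

294.0000 mEq


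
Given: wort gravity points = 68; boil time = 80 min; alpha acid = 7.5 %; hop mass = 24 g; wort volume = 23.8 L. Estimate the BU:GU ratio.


U = 1.65·0.000125^(GP/1000)·(1−e^(−0.04t))/4.15;  IBU = (α/100)·m·U·1000/V;  BU:GU = IBU/GP
U = 1.65·0.000125^(68/1000)·(1−e^(−0.04·80))/4.15 = 0.2070
IBU = (7.5/100)·24·0.2070·1000/23.8 = 15.6548
BU:GU = 15.6548/68

0.2302


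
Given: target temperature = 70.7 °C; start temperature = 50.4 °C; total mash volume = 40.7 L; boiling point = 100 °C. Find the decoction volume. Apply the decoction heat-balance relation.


V_dec = V_total·(T_target − T_start)/(T_boil − T_start)
V_dec = 40.7·(70.7 − 50.4)/(100 − 50.4)

16.6575 L


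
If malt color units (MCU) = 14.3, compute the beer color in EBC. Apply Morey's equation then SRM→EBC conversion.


SRM = 1.4922·MCU^0.6859;  EBC = SRM·1.97
SRM = 1.4922·14.3^0.6859 = 9.2528
EBC = 9.2528·1.97

18.2280 EBC


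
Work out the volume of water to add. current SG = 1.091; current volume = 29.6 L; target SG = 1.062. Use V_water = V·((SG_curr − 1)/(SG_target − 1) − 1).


V_water = 29.6·((1.091 − 1)/(1.062 − 1) − 1)

13.8452 L


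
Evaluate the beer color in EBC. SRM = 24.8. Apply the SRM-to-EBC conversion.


EBC = SRM · 1.97
EBC = 24.8 · 1.97

48.8560 EBC


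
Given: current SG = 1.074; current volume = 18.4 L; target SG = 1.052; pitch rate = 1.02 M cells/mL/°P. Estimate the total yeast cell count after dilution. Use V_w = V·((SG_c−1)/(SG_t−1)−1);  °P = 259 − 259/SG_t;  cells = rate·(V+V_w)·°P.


V_w = 18.4·((1.074−1)/(1.052−1)−1) = 7.7846
V_final = 18.4 + 7.7846 = 26.1846
°P = 259 − 259/1.052 = 12.8023
cells = 1.02·26.1846·12.8023

341.9273 billion cells


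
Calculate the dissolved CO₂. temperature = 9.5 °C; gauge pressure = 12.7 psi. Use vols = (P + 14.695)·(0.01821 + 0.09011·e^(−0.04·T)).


vols = (12.7 + 14.695)·(0.01821 + 0.09011·e^(−0.04·9.5))

2.1870 volumes


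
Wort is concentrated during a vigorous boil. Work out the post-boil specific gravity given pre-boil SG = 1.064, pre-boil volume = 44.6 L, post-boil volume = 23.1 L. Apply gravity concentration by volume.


SG_post = 1 + (SG_pre − 1)·V_pre/V_post
pts_pre = (1.064 − 1)·1000 = 64.0000
pts_post = 64.0000·44.6/23.1 = 123.5671
SG_post = 1 + 123.5671/1000

1.1236


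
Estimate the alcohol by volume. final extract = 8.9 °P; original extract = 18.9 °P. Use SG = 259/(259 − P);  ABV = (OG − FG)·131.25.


OG = 259/(259 − 18.9) = 1.0787
FG = 259/(259 − 8.9) = 1.0356
ABV = (1.0787 − 1.0356)·131.25

5.6610 % ABV


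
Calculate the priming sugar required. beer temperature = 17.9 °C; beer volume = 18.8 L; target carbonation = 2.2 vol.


residual = 14.695·(0.01821 + 0.09011·e^(−0.04·T));  sugar = (target − residual)·4.0·V
residual = 14.695·(0.01821 + 0.09011·e^(−0.04·17.9)) = 0.9147
sugar = (2.2 − 0.9147)·4.0·18.8

96.6530 g


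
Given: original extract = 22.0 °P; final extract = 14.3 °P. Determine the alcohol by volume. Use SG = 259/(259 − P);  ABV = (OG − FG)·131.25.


OG = 259/(259 − 22.0) = 1.0928
FG = 259/(259 − 14.3) = 1.0584
ABV = (1.0928 − 1.0584)·131.25

4.5134 % ABV


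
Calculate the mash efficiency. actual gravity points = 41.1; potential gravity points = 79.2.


efficiency = actual / potential × 100
efficiency = 41.1 / 79.2 × 100

51.8939 %


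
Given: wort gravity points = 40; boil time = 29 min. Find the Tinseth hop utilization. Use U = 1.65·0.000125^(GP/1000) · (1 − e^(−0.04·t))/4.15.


bigness = 1.65·0.000125^(40/1000) = 1.1518
boil_factor = (1 − e^(−0.04·29))/4.15 = 0.1654
U = 1.1518 · 0.1654

0.1905


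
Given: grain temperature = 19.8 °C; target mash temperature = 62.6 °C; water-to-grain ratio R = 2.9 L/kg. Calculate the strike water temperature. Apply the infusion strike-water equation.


T_strike = (0.41/R)·(T_mash − T_grain) + T_mash
T_strike = (0.41/2.9)·(62.6 − 19.8) + 62.6

68.6510 °C


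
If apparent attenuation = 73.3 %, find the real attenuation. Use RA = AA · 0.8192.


RA = 73.3 · 0.8192

60.0474 %


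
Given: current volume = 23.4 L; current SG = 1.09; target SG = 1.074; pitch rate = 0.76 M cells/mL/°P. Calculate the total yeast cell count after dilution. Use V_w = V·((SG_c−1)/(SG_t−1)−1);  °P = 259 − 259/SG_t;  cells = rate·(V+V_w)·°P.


V_w = 23.4·((1.09−1)/(1.074−1)−1) = 5.0595
V_final = 23.4 + 5.0595 = 28.4595
°P = 259 − 259/1.074 = 17.8454
cells = 0.76·28.4595·17.8454

385.9823 billion cells


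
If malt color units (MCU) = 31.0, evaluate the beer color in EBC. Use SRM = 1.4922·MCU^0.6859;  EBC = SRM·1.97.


SRM = 1.4922·31.0^0.6859 = 15.7308
EBC = 15.7308·1.97

30.9898 EBC


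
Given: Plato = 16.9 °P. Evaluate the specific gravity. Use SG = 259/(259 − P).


SG = 259/(259 − 16.9)

1.0698


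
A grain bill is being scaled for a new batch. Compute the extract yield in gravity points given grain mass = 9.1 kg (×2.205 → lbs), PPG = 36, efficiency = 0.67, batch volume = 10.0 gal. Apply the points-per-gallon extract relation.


points = lbs × PPG × eff / vol
lbs = 9.1 × 2.205 = 20.0655
points = 20.0655 × 36 × 0.67 / 10.0

48.3980 points


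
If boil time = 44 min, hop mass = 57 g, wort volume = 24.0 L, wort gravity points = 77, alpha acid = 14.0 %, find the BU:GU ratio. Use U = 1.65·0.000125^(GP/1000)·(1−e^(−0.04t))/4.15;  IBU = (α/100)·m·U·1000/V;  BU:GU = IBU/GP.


U = 1.65·0.000125^(77/1000)·(1−e^(−0.04·44))/4.15 = 0.1648
IBU = (14.0/100)·57·0.1648·1000/24.0 = 54.7894
BU:GU = 54.7894/77

0.7116


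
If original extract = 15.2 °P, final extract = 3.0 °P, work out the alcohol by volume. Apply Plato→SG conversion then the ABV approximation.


SG = 259/(259 − P);  ABV = (OG − FG)·131.25
OG = 259/(259 − 15.2) = 1.0623
FG = 259/(259 − 3.0) = 1.0117
ABV = (1.0623 − 1.0117)·131.25

6.6449 % ABV


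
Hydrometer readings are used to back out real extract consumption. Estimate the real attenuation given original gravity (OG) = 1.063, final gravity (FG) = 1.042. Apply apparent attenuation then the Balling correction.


AA = (OG−FG)/(OG−1)·100;  RA = AA·0.8192
AA = (1.063 − 1.042)/(1.063 − 1)·100 = 33.3333
RA = 33.3333·0.8192

27.3067 %


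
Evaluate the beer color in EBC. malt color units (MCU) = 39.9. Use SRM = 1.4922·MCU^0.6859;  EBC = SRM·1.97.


SRM = 1.4922·39.9^0.6859 = 18.7040
EBC = 18.7040·1.97

36.8469 EBC


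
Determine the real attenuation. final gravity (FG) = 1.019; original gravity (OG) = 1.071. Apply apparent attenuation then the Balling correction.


AA = (OG−FG)/(OG−1)·100;  RA = AA·0.8192
AA = (1.071 − 1.019)/(1.071 − 1)·100 = 73.2394
RA = 73.2394·0.8192

59.9977 %


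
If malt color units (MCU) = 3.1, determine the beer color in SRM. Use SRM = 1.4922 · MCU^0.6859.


SRM = 1.4922 · 3.1^0.6859

3.2423 SRM


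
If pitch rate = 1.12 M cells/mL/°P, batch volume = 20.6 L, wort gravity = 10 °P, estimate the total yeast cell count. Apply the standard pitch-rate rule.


cells (billions) = rate · V_L · °P
cells = 1.12 · 20.6 · 10

230.7200 billion cells


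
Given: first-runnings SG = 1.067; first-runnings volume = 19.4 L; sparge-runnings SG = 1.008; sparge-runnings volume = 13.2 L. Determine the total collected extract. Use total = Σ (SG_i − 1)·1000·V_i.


first = (1.067 − 1)·1000·19.4 = 1299.8000
sparge = (1.008 − 1)·1000·13.2 = 105.6000
total = 1299.8000 + 105.6000

1405.4000 gravity·L


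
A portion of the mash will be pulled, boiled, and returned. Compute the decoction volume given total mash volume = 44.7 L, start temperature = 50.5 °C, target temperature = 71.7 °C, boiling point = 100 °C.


V_dec = V_total·(T_target − T_start)/(T_boil − T_start)
V_dec = 44.7·(71.7 − 50.5)/(100 − 50.5)

19.1442 L


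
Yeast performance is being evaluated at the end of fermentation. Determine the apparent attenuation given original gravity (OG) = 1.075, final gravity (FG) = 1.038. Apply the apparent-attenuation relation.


AA = (OG − FG)/(OG − 1) · 100
AA = (1.075 − 1.038)/(1.075 − 1) · 100

49.3333 %


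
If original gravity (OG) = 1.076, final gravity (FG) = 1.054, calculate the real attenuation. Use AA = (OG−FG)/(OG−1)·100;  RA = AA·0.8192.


AA = (1.076 − 1.054)/(1.076 − 1)·100 = 28.9474
RA = 28.9474·0.8192

23.7137 %


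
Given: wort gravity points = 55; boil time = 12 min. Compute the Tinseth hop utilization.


U = 1.65·0.000125^(GP/1000) · (1 − e^(−0.04·t))/4.15
bigness = 1.65·0.000125^(55/1000) = 1.0065
boil_factor = (1 − e^(−0.04·12))/4.15 = 0.0919
U = 1.0065 · 0.0919

0.0925


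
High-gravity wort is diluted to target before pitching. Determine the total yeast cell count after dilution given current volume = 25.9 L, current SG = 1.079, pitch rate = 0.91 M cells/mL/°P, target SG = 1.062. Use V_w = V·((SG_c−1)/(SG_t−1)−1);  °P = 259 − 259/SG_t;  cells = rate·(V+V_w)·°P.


V_w = 25.9·((1.079−1)/(1.062−1)−1) = 7.1016
V_final = 25.9 + 7.1016 = 33.0016
°P = 259 − 259/1.062 = 15.1205
cells = 0.91·33.0016·15.1205

454.0916 billion cells


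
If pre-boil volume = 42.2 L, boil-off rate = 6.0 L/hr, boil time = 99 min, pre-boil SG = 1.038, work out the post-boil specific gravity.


V_post = V_pre − rate·(t/60);  SG_post = 1 + (SG_pre−1)·V_pre/V_post
V_post = 42.2 − 6.0·(99/60) = 32.3000
SG_post = 1 + (1.038 − 1)·42.2/32.3000

1.0496


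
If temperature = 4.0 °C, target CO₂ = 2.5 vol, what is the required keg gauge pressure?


psi = vols/(0.01821 + 0.09011·e^(−0.04·T)) − 14.695
psi = 2.5/(0.01821 + 0.09011·e^(−0.04·4.0)) − 14.695

11.6217 psi


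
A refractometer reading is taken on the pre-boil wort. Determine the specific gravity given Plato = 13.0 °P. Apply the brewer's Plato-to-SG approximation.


SG = 259/(259 − P)
SG = 259/(259 − 13.0)

1.0528


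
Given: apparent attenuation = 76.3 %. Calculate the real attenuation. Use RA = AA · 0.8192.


RA = 76.3 · 0.8192

62.5050 %


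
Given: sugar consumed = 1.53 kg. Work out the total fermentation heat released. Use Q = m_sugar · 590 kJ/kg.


Q = 1.53 · 590

902.7000 kJ


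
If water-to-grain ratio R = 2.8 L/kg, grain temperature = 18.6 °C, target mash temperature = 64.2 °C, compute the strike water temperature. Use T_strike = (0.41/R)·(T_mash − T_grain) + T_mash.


T_strike = (0.41/2.8)·(64.2 − 18.6) + 64.2

70.8771 °C


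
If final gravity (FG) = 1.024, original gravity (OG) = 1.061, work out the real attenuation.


AA = (OG−FG)/(OG−1)·100;  RA = AA·0.8192
AA = (1.061 − 1.024)/(1.061 − 1)·100 = 60.6557
RA = 60.6557·0.8192

49.6892 %


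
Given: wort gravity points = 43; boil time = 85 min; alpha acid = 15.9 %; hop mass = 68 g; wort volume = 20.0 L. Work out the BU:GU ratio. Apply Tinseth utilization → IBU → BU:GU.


U = 1.65·0.000125^(GP/1000)·(1−e^(−0.04t))/4.15;  IBU = (α/100)·m·U·1000/V;  BU:GU = IBU/GP
U = 1.65·0.000125^(43/1000)·(1−e^(−0.04·85))/4.15 = 0.2611
IBU = (15.9/100)·68·0.2611·1000/20.0 = 141.1685
BU:GU = 141.1685/43

3.2830


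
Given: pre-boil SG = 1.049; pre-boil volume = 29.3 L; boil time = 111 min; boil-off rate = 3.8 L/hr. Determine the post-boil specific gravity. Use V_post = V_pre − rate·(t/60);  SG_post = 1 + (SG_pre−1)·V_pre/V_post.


V_post = 29.3 − 3.8·(111/60) = 22.2700
SG_post = 1 + (1.049 − 1)·29.3/22.2700

1.0645


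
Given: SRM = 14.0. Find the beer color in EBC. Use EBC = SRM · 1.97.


EBC = 14.0 · 1.97

27.5800 EBC


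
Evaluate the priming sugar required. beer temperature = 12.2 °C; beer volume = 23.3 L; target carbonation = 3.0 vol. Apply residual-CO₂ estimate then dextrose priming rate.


residual = 14.695·(0.01821 + 0.09011·e^(−0.04·T));  sugar = (target − residual)·4.0·V
residual = 14.695·(0.01821 + 0.09011·e^(−0.04·12.2)) = 1.0804
sugar = (3.0 − 1.0804)·4.0·23.3

178.9031 g
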